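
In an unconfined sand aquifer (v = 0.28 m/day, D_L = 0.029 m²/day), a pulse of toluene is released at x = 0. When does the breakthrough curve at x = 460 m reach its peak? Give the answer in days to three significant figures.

For the 1D instantaneous-source solution, setting ∂C/∂t = 0 at fixed x gives v²t² + 2Dt − x² = 0, so t = (√(D² + v²x²) − D)/v².
√(D² + v²x²) = √(0.029² + 0.28² × 460²) = 128.8; v² = 0.0784.
t = (128.8 − 0.029)/0.0784 = 1640 days (vs. the pure-advection estimate x/v = 1640 d).

1640 days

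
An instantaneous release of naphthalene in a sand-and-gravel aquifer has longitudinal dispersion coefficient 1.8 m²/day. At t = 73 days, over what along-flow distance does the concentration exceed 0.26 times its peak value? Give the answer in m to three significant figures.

The plume is Gaussian with σ = √(2Dt) = √(2 × 1.8 × 73) = 16.21 m.
C/C_peak = exp(−Δx²/(2σ²)) = 0.26 ⇒ Δx = σ·√(−2 ln 0.26) = 16.21 × 1.641 = 26.60 m.
Width = 2Δx = 53.2 m.

53.2 m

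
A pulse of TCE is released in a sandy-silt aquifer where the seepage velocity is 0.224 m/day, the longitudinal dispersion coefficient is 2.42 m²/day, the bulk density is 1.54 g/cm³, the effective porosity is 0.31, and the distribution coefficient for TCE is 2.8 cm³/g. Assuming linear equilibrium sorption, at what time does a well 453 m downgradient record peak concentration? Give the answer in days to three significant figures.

29400 days

Retardation factor R = 1 + ρ_b·K_d/n = 1 + 1.54 × 2.8/0.31 = 14.91.
Sorption retards both mechanisms: v_R = v/R = 0.01502 m/day, D_R = D/R = 0.1623 m²/day.
Peak time from v_R²t² + 2D_R t − x² = 0: t = (√(D_R² + v_R²x²) − D_R)/v_R².
√(D_R² + v_R²x²) = √(0.1623² + 0.01502² × 453²) = 6.806; v_R² = 0.0002256.
t = (6.806 − 0.1623)/0.0002256 = 29400 days.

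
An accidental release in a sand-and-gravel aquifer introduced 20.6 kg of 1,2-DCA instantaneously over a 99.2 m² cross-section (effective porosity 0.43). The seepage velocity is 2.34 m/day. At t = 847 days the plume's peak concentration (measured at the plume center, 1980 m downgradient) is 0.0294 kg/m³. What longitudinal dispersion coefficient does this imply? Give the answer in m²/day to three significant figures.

At the plume center C_max = M/(n_e·A·√(4πDt)), so D = M²/(4πt·(n_e·A·C_max)²).
n_e·A·C_max = 0.43 × 99.2 × 0.0294 = 1.254 kg/m.
D = 20.6²/(4π × 847 × 1.254²) = 0.0254 m²/day.

0.0254 m²/day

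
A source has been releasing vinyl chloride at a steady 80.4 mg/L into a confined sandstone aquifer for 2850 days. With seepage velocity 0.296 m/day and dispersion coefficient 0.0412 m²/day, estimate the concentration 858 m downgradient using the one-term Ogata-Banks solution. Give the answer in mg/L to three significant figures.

For a continuous step input, C/C₀ ≈ ½·erfc((x−vt)/(2√(Dt))).
vt = 0.296 × 2850 = 843.6 m and 2√(Dt) = 2√(0.0412 × 2850) = 21.67 m.
Argument (x−vt)/(2√(Dt)) = (858 − 843.6)/21.67 = 0.6645; ½·erfc(0.6645) = 0.1737.
C = 80.4 × 0.1737 = 14.0 mg/L.

14.0 mg/L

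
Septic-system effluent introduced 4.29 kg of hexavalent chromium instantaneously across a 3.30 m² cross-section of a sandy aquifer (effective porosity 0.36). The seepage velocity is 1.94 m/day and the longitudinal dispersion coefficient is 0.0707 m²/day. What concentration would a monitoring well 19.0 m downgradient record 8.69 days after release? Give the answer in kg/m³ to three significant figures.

0.201 kg/m³

For an instantaneous plane source, C(x,t) = M/(n_e·A·√(4πDt)) · exp(−(x−vt)²/(4Dt)), with n_e·A the pore (flow) area.
Plume center vt = 1.94 × 8.69 = 16.8586 m, so the well at 19.0 m is 2.1414 m downgradient of the peak.
√(4πDt) = 2.779 m, giving peak height M/(n_e·A·√(4πDt)) = 4.29/(0.36 × 3.30 × 2.779) = 1.299 kg/m³.
(x−vt)²/(4Dt) = (2.1414)²/(4 × 0.0707 × 8.69) = 1.866; exp(−1.866) = 0.1547.
C = 1.299 × 0.1547 = 0.201 kg/m³.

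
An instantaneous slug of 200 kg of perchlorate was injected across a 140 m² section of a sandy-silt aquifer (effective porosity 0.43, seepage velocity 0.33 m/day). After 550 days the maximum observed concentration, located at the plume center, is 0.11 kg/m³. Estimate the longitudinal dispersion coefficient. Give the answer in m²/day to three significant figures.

0.132 m²/day

At the plume center C_max = M/(n_e·A·√(4πDt)), so D = M²/(4πt·(n_e·A·C_max)²).
n_e·A·C_max = 0.43 × 140 × 0.11 = 6.622 kg/m.
D = 200²/(4π × 550 × 6.622²) = 0.132 m²/day.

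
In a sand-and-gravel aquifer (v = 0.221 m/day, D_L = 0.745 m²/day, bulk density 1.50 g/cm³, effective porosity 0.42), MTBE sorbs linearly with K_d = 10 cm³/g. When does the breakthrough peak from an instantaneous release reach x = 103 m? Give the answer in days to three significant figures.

Retardation factor R = 1 + ρ_b·K_d/n = 1 + 1.50 × 10/0.42 = 36.71.
Sorption retards both mechanisms: v_R = v/R = 0.006020 m/day, D_R = D/R = 0.02029 m²/day.
Peak time from v_R²t² + 2D_R t − x² = 0: t = (√(D_R² + v_R²x²) − D_R)/v_R².
√(D_R² + v_R²x²) = √(0.02029² + 0.006020² × 103²) = 0.6204; v_R² = 3.624e-05.
t = (0.6204 − 0.02029)/3.624e-05 = 16600 days.

16600 days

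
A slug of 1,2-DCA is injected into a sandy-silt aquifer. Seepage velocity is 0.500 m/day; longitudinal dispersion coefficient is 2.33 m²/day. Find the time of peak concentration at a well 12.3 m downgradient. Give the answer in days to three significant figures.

17.0 days

For the 1D instantaneous-source solution, setting ∂C/∂t = 0 at fixed x gives v²t² + 2Dt − x² = 0, so t = (√(D² + v²x²) − D)/v².
√(D² + v²x²) = √(2.33² + 0.500² × 12.3²) = 6.577; v² = 0.25.
t = (6.577 − 2.33)/0.25 = 17.0 days (vs. the pure-advection estimate x/v = 24.6 d).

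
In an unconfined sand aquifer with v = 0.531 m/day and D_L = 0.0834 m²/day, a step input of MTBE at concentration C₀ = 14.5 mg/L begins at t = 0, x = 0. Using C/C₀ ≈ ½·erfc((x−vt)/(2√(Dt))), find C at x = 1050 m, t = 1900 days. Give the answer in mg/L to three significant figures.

0.152 mg/L

For a continuous step input, C/C₀ ≈ ½·erfc((x−vt)/(2√(Dt))).
vt = 0.531 × 1900 = 1008.9 m and 2√(Dt) = 2√(0.0834 × 1900) = 25.18 m.
Argument (x−vt)/(2√(Dt)) = (1050 − 1008.9)/25.18 = 1.632; ½·erfc(1.632) = 0.01050.
C = 14.5 × 0.01050 = 0.152 mg/L.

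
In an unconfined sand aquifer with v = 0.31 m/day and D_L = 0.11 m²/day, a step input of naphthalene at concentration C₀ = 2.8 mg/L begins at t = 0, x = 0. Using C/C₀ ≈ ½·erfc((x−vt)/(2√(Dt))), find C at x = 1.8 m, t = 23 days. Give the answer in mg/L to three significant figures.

2.78 mg/L

For a continuous step input, C/C₀ ≈ ½·erfc((x−vt)/(2√(Dt))).
vt = 0.31 × 23 = 7.13 m and 2√(Dt) = 2√(0.11 × 23) = 3.181 m.
Argument (x−vt)/(2√(Dt)) = (1.8 − 7.13)/3.181 = -1.676; ½·erfc(-1.676) = 0.9911.
C = 2.8 × 0.9911 = 2.78 mg/L.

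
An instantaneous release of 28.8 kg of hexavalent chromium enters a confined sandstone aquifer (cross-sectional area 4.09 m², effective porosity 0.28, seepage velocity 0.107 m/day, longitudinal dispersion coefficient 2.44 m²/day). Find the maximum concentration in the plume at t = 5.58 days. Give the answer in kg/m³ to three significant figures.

1.92 kg/m³

The peak of an instantaneous 1D plume sits at x = vt; there the Gaussian factor is 1 and C_max = M/(n_e·A·√(4πDt)), where n_e·A is the pore area the mass is dissolved in.
√(4πDt) = √(4π × 2.44 × 5.58) = 13.08 m, so C_max = 28.8/(0.28 × 4.09 × 13.08) = 1.92 kg/m³.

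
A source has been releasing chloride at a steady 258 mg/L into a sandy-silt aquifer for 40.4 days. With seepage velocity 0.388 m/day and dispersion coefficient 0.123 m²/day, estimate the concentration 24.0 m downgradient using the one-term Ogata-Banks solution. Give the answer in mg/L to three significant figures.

1.07 mg/L

For a continuous step input, C/C₀ ≈ ½·erfc((x−vt)/(2√(Dt))).
vt = 0.388 × 40.4 = 15.6752 m and 2√(Dt) = 2√(0.123 × 40.4) = 4.458 m.
Argument (x−vt)/(2√(Dt)) = (24.0 − 15.6752)/4.458 = 1.867; ½·erfc(1.867) = 0.004141.
C = 258 × 0.004141 = 1.07 mg/L.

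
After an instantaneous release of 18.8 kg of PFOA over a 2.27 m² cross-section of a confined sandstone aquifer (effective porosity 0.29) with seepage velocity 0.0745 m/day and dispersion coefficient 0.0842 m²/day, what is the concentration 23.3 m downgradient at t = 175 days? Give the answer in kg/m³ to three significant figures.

For an instantaneous plane source, C(x,t) = M/(n_e·A·√(4πDt)) · exp(−(x−vt)²/(4Dt)), with n_e·A the pore (flow) area.
Plume center vt = 0.0745 × 175 = 13.0375 m, so the well at 23.3 m is 10.2625 m downgradient of the peak.
√(4πDt) = 13.61 m, giving peak height M/(n_e·A·√(4πDt)) = 18.8/(0.29 × 2.27 × 13.61) = 2.098 kg/m³.
(x−vt)²/(4Dt) = (10.2625)²/(4 × 0.0842 × 175) = 1.787; exp(−1.787) = 0.1675.
C = 2.098 × 0.1675 = 0.351 kg/m³.

0.351 kg/m³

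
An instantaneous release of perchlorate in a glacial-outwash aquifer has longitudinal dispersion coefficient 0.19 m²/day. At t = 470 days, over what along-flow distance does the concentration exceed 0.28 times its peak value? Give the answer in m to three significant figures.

The plume is Gaussian with σ = √(2Dt) = √(2 × 0.19 × 470) = 13.36 m.
C/C_peak = exp(−Δx²/(2σ²)) = 0.28 ⇒ Δx = σ·√(−2 ln 0.28) = 13.36 × 1.596 = 21.32 m.
Width = 2Δx = 42.6 m.

42.6 m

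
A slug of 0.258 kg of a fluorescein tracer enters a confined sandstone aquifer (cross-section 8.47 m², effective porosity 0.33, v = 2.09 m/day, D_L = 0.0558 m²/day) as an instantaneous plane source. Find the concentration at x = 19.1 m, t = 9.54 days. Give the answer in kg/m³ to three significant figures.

For an instantaneous plane source, C(x,t) = M/(n_e·A·√(4πDt)) · exp(−(x−vt)²/(4Dt)), with n_e·A the pore (flow) area.
Plume center vt = 2.09 × 9.54 = 19.9386 m, so the well at 19.1 m is 0.8386 m upgradient of the peak.
√(4πDt) = 2.586 m, giving peak height M/(n_e·A·√(4πDt)) = 0.258/(0.33 × 8.47 × 2.586) = 0.03569 kg/m³.
(x−vt)²/(4Dt) = (-0.8386)²/(4 × 0.0558 × 9.54) = 0.3303; exp(−0.3303) = 0.7187.
C = 0.03569 × 0.7187 = 0.0257 kg/m³.

0.0257 kg/m³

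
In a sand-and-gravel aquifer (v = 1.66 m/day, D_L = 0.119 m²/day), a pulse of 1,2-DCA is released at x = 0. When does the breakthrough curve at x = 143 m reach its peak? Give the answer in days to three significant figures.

86.1 days

For the 1D instantaneous-source solution, setting ∂C/∂t = 0 at fixed x gives v²t² + 2Dt − x² = 0, so t = (√(D² + v²x²) − D)/v².
√(D² + v²x²) = √(0.119² + 1.66² × 143²) = 237.4; v² = 2.7556.
t = (237.4 − 0.119)/2.7556 = 86.1 days (vs. the pure-advection estimate x/v = 86.1 d).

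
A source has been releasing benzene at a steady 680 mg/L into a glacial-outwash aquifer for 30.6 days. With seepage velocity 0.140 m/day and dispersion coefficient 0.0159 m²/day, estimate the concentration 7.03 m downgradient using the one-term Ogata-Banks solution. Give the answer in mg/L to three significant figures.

1.83 mg/L

For a continuous step input, C/C₀ ≈ ½·erfc((x−vt)/(2√(Dt))).
vt = 0.140 × 30.6 = 4.284 m and 2√(Dt) = 2√(0.0159 × 30.6) = 1.395 m.
Argument (x−vt)/(2√(Dt)) = (7.03 − 4.284)/1.395 = 1.968; ½·erfc(1.968) = 0.002692.
C = 680 × 0.002692 = 1.83 mg/L.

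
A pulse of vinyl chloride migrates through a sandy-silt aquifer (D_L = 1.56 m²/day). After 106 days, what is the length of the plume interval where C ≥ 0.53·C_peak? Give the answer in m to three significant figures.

41.0 m

The plume is Gaussian with σ = √(2Dt) = √(2 × 1.56 × 106) = 18.19 m.
C/C_peak = exp(−Δx²/(2σ²)) = 0.53 ⇒ Δx = σ·√(−2 ln 0.53) = 18.19 × 1.127 = 20.50 m.
Width = 2Δx = 41.0 m.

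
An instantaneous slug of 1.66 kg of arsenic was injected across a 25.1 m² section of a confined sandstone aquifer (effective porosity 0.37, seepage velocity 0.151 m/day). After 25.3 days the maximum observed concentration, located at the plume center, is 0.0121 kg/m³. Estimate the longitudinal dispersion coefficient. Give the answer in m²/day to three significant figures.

0.686 m²/day

At the plume center C_max = M/(n_e·A·√(4πDt)), so D = M²/(4πt·(n_e·A·C_max)²).
n_e·A·C_max = 0.37 × 25.1 × 0.0121 = 0.1124 kg/m.
D = 1.66²/(4π × 25.3 × 0.1124²) = 0.686 m²/day.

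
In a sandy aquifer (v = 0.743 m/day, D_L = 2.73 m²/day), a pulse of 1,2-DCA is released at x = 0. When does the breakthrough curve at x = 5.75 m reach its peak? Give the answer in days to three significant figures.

4.24 days

For the 1D instantaneous-source solution, setting ∂C/∂t = 0 at fixed x gives v²t² + 2Dt − x² = 0, so t = (√(D² + v²x²) − D)/v².
√(D² + v²x²) = √(2.73² + 0.743² × 5.75²) = 5.070; v² = 0.552049.
t = (5.070 − 2.73)/0.552049 = 4.24 days (vs. the pure-advection estimate x/v = 7.74 d).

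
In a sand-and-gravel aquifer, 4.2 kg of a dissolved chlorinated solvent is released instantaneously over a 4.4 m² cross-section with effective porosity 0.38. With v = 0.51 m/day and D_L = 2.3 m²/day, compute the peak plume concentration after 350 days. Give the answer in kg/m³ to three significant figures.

0.0250 kg/m³

The peak of an instantaneous 1D plume sits at x = vt; there the Gaussian factor is 1 and C_max = M/(n_e·A·√(4πDt)), where n_e·A is the pore area the mass is dissolved in.
√(4πDt) = √(4π × 2.3 × 350) = 100.6 m, so C_max = 4.2/(0.38 × 4.4 × 100.6) = 0.0250 kg/m³.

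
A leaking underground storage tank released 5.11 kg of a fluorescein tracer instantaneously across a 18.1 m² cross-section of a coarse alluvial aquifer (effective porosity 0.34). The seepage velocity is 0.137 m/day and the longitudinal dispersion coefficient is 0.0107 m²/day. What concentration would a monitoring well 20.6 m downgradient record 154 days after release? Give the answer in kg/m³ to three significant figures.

For an instantaneous plane source, C(x,t) = M/(n_e·A·√(4πDt)) · exp(−(x−vt)²/(4Dt)), with n_e·A the pore (flow) area.
Plume center vt = 0.137 × 154 = 21.098 m, so the well at 20.6 m is 0.498 m upgradient of the peak.
√(4πDt) = 4.550 m, giving peak height M/(n_e·A·√(4πDt)) = 5.11/(0.34 × 18.1 × 4.550) = 0.1825 kg/m³.
(x−vt)²/(4Dt) = (-0.498)²/(4 × 0.0107 × 154) = 0.03763; exp(−0.03763) = 0.9631.
C = 0.1825 × 0.9631 = 0.176 kg/m³.

0.176 kg/m³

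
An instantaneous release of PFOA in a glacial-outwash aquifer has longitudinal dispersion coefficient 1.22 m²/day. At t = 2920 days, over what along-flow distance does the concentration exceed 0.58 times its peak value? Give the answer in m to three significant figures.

The plume is Gaussian with σ = √(2Dt) = √(2 × 1.22 × 2920) = 84.41 m.
C/C_peak = exp(−Δx²/(2σ²)) = 0.58 ⇒ Δx = σ·√(−2 ln 0.58) = 84.41 × 1.044 = 88.12 m.
Width = 2Δx = 176 m.

176 m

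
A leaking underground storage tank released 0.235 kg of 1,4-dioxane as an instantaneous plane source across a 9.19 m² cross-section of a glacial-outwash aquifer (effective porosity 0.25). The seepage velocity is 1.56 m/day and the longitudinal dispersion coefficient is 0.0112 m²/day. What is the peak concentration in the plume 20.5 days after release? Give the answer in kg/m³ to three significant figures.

The peak of an instantaneous 1D plume sits at x = vt; there the Gaussian factor is 1 and C_max = M/(n_e·A·√(4πDt)), where n_e·A is the pore area the mass is dissolved in.
√(4πDt) = √(4π × 0.0112 × 20.5) = 1.699 m, so C_max = 0.235/(0.25 × 9.19 × 1.699) = 0.0602 kg/m³.

0.0602 kg/m³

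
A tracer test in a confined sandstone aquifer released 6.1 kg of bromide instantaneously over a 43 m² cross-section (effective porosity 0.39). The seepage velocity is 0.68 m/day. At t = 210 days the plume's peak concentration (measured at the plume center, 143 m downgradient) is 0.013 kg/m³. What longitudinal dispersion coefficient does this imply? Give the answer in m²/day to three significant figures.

0.297 m²/day

At the plume center C_max = M/(n_e·A·√(4πDt)), so D = M²/(4πt·(n_e·A·C_max)²).
n_e·A·C_max = 0.39 × 43 × 0.013 = 0.2180 kg/m.
D = 6.1²/(4π × 210 × 0.2180²) = 0.297 m²/day.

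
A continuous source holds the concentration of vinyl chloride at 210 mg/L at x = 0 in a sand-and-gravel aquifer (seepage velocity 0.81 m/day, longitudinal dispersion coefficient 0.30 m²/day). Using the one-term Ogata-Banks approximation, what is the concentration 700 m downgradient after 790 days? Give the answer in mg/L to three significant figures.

For a continuous step input, C/C₀ ≈ ½·erfc((x−vt)/(2√(Dt))).
vt = 0.81 × 790 = 639.9 m and 2√(Dt) = 2√(0.30 × 790) = 30.79 m.
Argument (x−vt)/(2√(Dt)) = (700 − 639.9)/30.79 = 1.952; ½·erfc(1.952) = 0.002885.
C = 210 × 0.002885 = 0.606 mg/L.

0.606 mg/L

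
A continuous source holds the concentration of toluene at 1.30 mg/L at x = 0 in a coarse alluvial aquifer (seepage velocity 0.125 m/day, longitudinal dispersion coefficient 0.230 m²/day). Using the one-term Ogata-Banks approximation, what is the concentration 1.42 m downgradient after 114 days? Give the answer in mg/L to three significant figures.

For a continuous step input, C/C₀ ≈ ½·erfc((x−vt)/(2√(Dt))).
vt = 0.125 × 114 = 14.25 m and 2√(Dt) = 2√(0.230 × 114) = 10.24 m.
Argument (x−vt)/(2√(Dt)) = (1.42 − 14.25)/10.24 = -1.253; ½·erfc(-1.253) = 0.9618.
C = 1.30 × 0.9618 = 1.25 mg/L.

1.25 mg/L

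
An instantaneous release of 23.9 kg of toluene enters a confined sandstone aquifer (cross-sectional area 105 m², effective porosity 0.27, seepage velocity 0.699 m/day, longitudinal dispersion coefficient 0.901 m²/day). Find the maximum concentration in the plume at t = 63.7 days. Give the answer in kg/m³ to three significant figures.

0.0314 kg/m³

The peak of an instantaneous 1D plume sits at x = vt; there the Gaussian factor is 1 and C_max = M/(n_e·A·√(4πDt)), where n_e·A is the pore area the mass is dissolved in.
√(4πDt) = √(4π × 0.901 × 63.7) = 26.86 m, so C_max = 23.9/(0.27 × 105 × 26.86) = 0.0314 kg/m³.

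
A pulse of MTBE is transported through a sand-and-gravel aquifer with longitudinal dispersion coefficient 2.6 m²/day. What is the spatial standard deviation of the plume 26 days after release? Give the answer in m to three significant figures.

Dispersive spreading gives a Gaussian with σ² = 2Dt; advection only shifts the center.
σ = √(2 × 2.6 × 26) = 11.6 m.

11.6 m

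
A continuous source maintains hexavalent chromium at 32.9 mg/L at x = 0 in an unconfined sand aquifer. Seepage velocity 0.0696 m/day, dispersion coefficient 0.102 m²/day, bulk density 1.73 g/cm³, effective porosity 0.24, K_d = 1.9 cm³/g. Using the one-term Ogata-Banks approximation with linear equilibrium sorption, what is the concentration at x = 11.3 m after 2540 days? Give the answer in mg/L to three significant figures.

18.1 mg/L

Retardation factor R = 1 + ρ_b·K_d/n = 1 + 1.73 × 1.9/0.24 = 14.70.
Sorption retards both mechanisms: v_R = v/R = 0.004735 m/day, D_R = D/R = 0.006939 m²/day.
v_R·t = 0.004735 × 2540 = 12.0269 m; 2√(D_R t) = 8.396 m; argument = (11.3 − 12.0269)/8.396 = -0.08658.
C = C₀ × ½·erfc(-0.08658) = 32.9 × 0.5487 = 18.1 mg/L.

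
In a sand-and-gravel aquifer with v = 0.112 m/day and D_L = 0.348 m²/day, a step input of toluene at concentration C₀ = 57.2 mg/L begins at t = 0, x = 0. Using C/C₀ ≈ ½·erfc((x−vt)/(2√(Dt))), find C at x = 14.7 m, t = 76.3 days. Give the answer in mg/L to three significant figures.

11.4 mg/L

For a continuous step input, C/C₀ ≈ ½·erfc((x−vt)/(2√(Dt))).
vt = 0.112 × 76.3 = 8.5456 m and 2√(Dt) = 2√(0.348 × 76.3) = 10.31 m.
Argument (x−vt)/(2√(Dt)) = (14.7 − 8.5456)/10.31 = 0.5969; ½·erfc(0.5969) = 0.1993.
C = 57.2 × 0.1993 = 11.4 mg/L.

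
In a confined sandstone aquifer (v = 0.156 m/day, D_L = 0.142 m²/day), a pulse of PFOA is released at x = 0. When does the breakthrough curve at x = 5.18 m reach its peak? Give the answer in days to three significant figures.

27.9 days

For the 1D instantaneous-source solution, setting ∂C/∂t = 0 at fixed x gives v²t² + 2Dt − x² = 0, so t = (√(D² + v²x²) − D)/v².
√(D² + v²x²) = √(0.142² + 0.156² × 5.18²) = 0.8205; v² = 0.024336.
t = (0.8205 − 0.142)/0.024336 = 27.9 days (vs. the pure-advection estimate x/v = 33.2 d).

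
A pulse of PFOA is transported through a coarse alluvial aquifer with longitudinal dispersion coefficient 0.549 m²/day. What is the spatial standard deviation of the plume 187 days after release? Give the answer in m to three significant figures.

14.3 m

Dispersive spreading gives a Gaussian with σ² = 2Dt; advection only shifts the center.
σ = √(2 × 0.549 × 187) = 14.3 m.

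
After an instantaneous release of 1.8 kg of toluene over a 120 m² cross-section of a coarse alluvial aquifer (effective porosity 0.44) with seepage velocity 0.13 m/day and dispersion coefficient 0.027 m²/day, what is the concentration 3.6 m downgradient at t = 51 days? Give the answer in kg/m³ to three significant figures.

0.00155 kg/m³

For an instantaneous plane source, C(x,t) = M/(n_e·A·√(4πDt)) · exp(−(x−vt)²/(4Dt)), with n_e·A the pore (flow) area.
Plume center vt = 0.13 × 51 = 6.63 m, so the well at 3.6 m is 3.03 m upgradient of the peak.
√(4πDt) = 4.160 m, giving peak height M/(n_e·A·√(4πDt)) = 1.8/(0.44 × 120 × 4.160) = 0.008195 kg/m³.
(x−vt)²/(4Dt) = (-3.03)²/(4 × 0.027 × 51) = 1.667; exp(−1.667) = 0.1888.
C = 0.008195 × 0.1888 = 0.00155 kg/m³.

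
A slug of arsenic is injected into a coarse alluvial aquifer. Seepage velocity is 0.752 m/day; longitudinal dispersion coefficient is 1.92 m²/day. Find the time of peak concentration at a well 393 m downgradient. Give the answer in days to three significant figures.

For the 1D instantaneous-source solution, setting ∂C/∂t = 0 at fixed x gives v²t² + 2Dt − x² = 0, so t = (√(D² + v²x²) − D)/v².
√(D² + v²x²) = √(1.92² + 0.752² × 393²) = 295.5; v² = 0.565504.
t = (295.5 − 1.92)/0.565504 = 519 days (vs. the pure-advection estimate x/v = 523 d).

519 days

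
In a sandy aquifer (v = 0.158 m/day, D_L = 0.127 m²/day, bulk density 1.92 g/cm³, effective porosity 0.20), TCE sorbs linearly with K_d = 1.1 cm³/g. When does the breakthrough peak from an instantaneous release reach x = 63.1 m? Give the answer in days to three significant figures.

Retardation factor R = 1 + ρ_b·K_d/n = 1 + 1.92 × 1.1/0.20 = 11.56.
Sorption retards both mechanisms: v_R = v/R = 0.01367 m/day, D_R = D/R = 0.01099 m²/day.
Peak time from v_R²t² + 2D_R t − x² = 0: t = (√(D_R² + v_R²x²) − D_R)/v_R².
√(D_R² + v_R²x²) = √(0.01099² + 0.01367² × 63.1²) = 0.8626; v_R² = 0.0001869.
t = (0.8626 − 0.01099)/0.0001869 = 4560 days.

4560 days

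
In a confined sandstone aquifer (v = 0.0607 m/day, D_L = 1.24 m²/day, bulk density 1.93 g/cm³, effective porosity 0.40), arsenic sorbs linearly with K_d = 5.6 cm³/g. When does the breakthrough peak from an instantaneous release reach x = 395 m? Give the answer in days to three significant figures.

173000 days

Retardation factor R = 1 + ρ_b·K_d/n = 1 + 1.93 × 5.6/0.40 = 28.02.
Sorption retards both mechanisms: v_R = v/R = 0.002166 m/day, D_R = D/R = 0.04425 m²/day.
Peak time from v_R²t² + 2D_R t − x² = 0: t = (√(D_R² + v_R²x²) − D_R)/v_R².
√(D_R² + v_R²x²) = √(0.04425² + 0.002166² × 395²) = 0.8567; v_R² = 4.692e-06.
t = (0.8567 − 0.04425)/4.692e-06 = 173000 days.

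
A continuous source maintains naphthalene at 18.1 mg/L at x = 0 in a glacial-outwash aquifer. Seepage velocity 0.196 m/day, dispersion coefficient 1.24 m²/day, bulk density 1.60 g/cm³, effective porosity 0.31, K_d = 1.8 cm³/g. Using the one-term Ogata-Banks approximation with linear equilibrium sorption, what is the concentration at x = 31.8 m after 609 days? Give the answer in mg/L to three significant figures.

Retardation factor R = 1 + ρ_b·K_d/n = 1 + 1.60 × 1.8/0.31 = 10.29.
Sorption retards both mechanisms: v_R = v/R = 0.01905 m/day, D_R = D/R = 0.1205 m²/day.
v_R·t = 0.01905 × 609 = 11.60145 m; 2√(D_R t) = 17.13 m; argument = (31.8 − 11.60145)/17.13 = 1.179.
C = C₀ × ½·erfc(1.179) = 18.1 × 0.04772 = 0.864 mg/L.

0.864 mg/L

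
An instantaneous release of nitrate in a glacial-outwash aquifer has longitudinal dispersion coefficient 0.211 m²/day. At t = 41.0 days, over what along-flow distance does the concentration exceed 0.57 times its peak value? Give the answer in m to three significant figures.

The plume is Gaussian with σ = √(2Dt) = √(2 × 0.211 × 41.0) = 4.160 m.
C/C_peak = exp(−Δx²/(2σ²)) = 0.57 ⇒ Δx = σ·√(−2 ln 0.57) = 4.160 × 1.060 = 4.410 m.
Width = 2Δx = 8.82 m.

8.82 m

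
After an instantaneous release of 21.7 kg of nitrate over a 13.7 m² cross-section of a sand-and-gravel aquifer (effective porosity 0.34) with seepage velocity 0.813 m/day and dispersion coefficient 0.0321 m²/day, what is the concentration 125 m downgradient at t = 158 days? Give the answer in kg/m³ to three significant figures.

For an instantaneous plane source, C(x,t) = M/(n_e·A·√(4πDt)) · exp(−(x−vt)²/(4Dt)), with n_e·A the pore (flow) area.
Plume center vt = 0.813 × 158 = 128.454 m, so the well at 125 m is 3.454 m upgradient of the peak.
√(4πDt) = 7.983 m, giving peak height M/(n_e·A·√(4πDt)) = 21.7/(0.34 × 13.7 × 7.983) = 0.5836 kg/m³.
(x−vt)²/(4Dt) = (-3.454)²/(4 × 0.0321 × 158) = 0.5881; exp(−0.5881) = 0.5554.
C = 0.5836 × 0.5554 = 0.324 kg/m³.

0.324 kg/m³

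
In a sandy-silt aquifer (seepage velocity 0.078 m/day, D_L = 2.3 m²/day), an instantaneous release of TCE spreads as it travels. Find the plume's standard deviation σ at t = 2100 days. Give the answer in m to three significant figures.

98.3 m

Dispersive spreading gives a Gaussian with σ² = 2Dt; advection only shifts the center.
σ = √(2 × 2.3 × 2100) = 98.3 m.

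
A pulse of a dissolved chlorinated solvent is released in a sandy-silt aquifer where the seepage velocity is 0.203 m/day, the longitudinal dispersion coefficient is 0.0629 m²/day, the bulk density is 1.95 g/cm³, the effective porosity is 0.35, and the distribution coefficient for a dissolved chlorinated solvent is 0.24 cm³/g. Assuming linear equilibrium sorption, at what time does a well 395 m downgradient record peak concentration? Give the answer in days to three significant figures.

Retardation factor R = 1 + ρ_b·K_d/n = 1 + 1.95 × 0.24/0.35 = 2.337.
Sorption retards both mechanisms: v_R = v/R = 0.08686 m/day, D_R = D/R = 0.02691 m²/day.
Peak time from v_R²t² + 2D_R t − x² = 0: t = (√(D_R² + v_R²x²) − D_R)/v_R².
√(D_R² + v_R²x²) = √(0.02691² + 0.08686² × 395²) = 34.31; v_R² = 0.007545.
t = (34.31 − 0.02691)/0.007545 = 4540 days.

4540 days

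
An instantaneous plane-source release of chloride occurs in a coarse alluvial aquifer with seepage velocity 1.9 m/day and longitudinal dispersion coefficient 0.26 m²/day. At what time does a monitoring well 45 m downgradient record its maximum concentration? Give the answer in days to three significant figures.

For the 1D instantaneous-source solution, setting ∂C/∂t = 0 at fixed x gives v²t² + 2Dt − x² = 0, so t = (√(D² + v²x²) − D)/v².
√(D² + v²x²) = √(0.26² + 1.9² × 45²) = 85.50; v² = 3.61.
t = (85.50 − 0.26)/3.61 = 23.6 days (vs. the pure-advection estimate x/v = 23.7 d).

23.6 days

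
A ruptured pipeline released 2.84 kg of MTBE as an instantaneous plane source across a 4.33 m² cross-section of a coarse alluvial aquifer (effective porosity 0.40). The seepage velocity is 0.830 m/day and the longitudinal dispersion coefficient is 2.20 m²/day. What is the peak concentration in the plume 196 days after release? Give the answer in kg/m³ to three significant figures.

0.0223 kg/m³

The peak of an instantaneous 1D plume sits at x = vt; there the Gaussian factor is 1 and C_max = M/(n_e·A·√(4πDt)), where n_e·A is the pore area the mass is dissolved in.
√(4πDt) = √(4π × 2.20 × 196) = 73.61 m, so C_max = 2.84/(0.40 × 4.33 × 73.61) = 0.0223 kg/m³.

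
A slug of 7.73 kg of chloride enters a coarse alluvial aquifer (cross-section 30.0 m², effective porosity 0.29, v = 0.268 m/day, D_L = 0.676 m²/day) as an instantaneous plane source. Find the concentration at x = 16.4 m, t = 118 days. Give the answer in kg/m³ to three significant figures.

For an instantaneous plane source, C(x,t) = M/(n_e·A·√(4πDt)) · exp(−(x−vt)²/(4Dt)), with n_e·A the pore (flow) area.
Plume center vt = 0.268 × 118 = 31.624 m, so the well at 16.4 m is 15.224 m upgradient of the peak.
√(4πDt) = 31.66 m, giving peak height M/(n_e·A·√(4πDt)) = 7.73/(0.29 × 30.0 × 31.66) = 0.02806 kg/m³.
(x−vt)²/(4Dt) = (-15.224)²/(4 × 0.676 × 118) = 0.7264; exp(−0.7264) = 0.4836.
C = 0.02806 × 0.4836 = 0.0136 kg/m³.

0.0136 kg/m³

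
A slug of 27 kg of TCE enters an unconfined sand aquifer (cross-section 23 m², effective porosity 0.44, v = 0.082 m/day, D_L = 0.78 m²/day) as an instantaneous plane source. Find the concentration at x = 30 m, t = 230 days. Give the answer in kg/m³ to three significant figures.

0.0473 kg/m³

For an instantaneous plane source, C(x,t) = M/(n_e·A·√(4πDt)) · exp(−(x−vt)²/(4Dt)), with n_e·A the pore (flow) area.
Plume center vt = 0.082 × 230 = 18.86 m, so the well at 30 m is 11.14 m downgradient of the peak.
√(4πDt) = 47.48 m, giving peak height M/(n_e·A·√(4πDt)) = 27/(0.44 × 23 × 47.48) = 0.05619 kg/m³.
(x−vt)²/(4Dt) = (11.14)²/(4 × 0.78 × 230) = 0.1729; exp(−0.1729) = 0.8412.
C = 0.05619 × 0.8412 = 0.0473 kg/m³.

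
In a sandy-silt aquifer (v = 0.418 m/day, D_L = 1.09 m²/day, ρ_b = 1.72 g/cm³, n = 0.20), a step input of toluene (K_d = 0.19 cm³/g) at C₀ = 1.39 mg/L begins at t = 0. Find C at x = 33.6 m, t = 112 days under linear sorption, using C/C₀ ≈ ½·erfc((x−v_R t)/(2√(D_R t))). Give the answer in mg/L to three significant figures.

0.0697 mg/L

Retardation factor R = 1 + ρ_b·K_d/n = 1 + 1.72 × 0.19/0.20 = 2.634.
Sorption retards both mechanisms: v_R = v/R = 0.1587 m/day, D_R = D/R = 0.4138 m²/day.
v_R·t = 0.1587 × 112 = 17.7744 m; 2√(D_R t) = 13.62 m; argument = (33.6 − 17.7744)/13.62 = 1.162.
C = C₀ × ½·erfc(1.162) = 1.39 × 0.05016 = 0.0697 mg/L.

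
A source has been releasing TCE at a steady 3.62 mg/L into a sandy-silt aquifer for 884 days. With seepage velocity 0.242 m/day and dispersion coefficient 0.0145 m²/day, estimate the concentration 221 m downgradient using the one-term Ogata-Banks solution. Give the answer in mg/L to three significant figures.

For a continuous step input, C/C₀ ≈ ½·erfc((x−vt)/(2√(Dt))).
vt = 0.242 × 884 = 213.928 m and 2√(Dt) = 2√(0.0145 × 884) = 7.160 m.
Argument (x−vt)/(2√(Dt)) = (221 − 213.928)/7.160 = 0.9877; ½·erfc(0.9877) = 0.08123.
C = 3.62 × 0.08123 = 0.294 mg/L.

0.294 mg/L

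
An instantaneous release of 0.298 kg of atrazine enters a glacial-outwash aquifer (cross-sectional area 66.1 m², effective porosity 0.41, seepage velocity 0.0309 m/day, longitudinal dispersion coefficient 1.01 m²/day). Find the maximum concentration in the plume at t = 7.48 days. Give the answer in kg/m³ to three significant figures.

The peak of an instantaneous 1D plume sits at x = vt; there the Gaussian factor is 1 and C_max = M/(n_e·A·√(4πDt)), where n_e·A is the pore area the mass is dissolved in.
√(4πDt) = √(4π × 1.01 × 7.48) = 9.744 m, so C_max = 0.298/(0.41 × 66.1 × 9.744) = 0.00113 kg/m³.

0.00113 kg/m³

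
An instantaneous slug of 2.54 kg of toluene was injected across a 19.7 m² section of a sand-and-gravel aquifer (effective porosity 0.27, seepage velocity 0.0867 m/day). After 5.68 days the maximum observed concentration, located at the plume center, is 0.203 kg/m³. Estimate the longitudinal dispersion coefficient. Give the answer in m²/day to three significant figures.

At the plume center C_max = M/(n_e·A·√(4πDt)), so D = M²/(4πt·(n_e·A·C_max)²).
n_e·A·C_max = 0.27 × 19.7 × 0.203 = 1.080 kg/m.
D = 2.54²/(4π × 5.68 × 1.080²) = 0.0775 m²/day.

0.0775 m²/day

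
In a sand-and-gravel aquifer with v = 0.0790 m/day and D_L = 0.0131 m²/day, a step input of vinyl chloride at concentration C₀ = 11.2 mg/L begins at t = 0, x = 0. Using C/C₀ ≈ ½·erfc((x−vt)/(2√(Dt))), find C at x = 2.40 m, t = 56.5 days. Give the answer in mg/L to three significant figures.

For a continuous step input, C/C₀ ≈ ½·erfc((x−vt)/(2√(Dt))).
vt = 0.0790 × 56.5 = 4.4635 m and 2√(Dt) = 2√(0.0131 × 56.5) = 1.721 m.
Argument (x−vt)/(2√(Dt)) = (2.40 − 4.4635)/1.721 = -1.199; ½·erfc(-1.199) = 0.9550.
C = 11.2 × 0.9550 = 10.7 mg/L.

10.7 mg/L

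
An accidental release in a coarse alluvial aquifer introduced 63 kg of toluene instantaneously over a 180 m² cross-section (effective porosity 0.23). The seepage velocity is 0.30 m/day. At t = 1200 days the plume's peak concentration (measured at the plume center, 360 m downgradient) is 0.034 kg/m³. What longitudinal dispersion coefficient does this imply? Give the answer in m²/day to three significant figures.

At the plume center C_max = M/(n_e·A·√(4πDt)), so D = M²/(4πt·(n_e·A·C_max)²).
n_e·A·C_max = 0.23 × 180 × 0.034 = 1.408 kg/m.
D = 63²/(4π × 1200 × 1.408²) = 0.133 m²/day.

0.133 m²/day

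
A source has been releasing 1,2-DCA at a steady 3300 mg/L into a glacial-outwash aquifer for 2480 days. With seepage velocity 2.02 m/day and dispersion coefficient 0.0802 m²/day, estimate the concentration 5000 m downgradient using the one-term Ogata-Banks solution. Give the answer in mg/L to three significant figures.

2260 mg/L

For a continuous step input, C/C₀ ≈ ½·erfc((x−vt)/(2√(Dt))).
vt = 2.02 × 2480 = 5009.6 m and 2√(Dt) = 2√(0.0802 × 2480) = 28.21 m.
Argument (x−vt)/(2√(Dt)) = (5000 − 5009.6)/28.21 = -0.3403; ½·erfc(-0.3403) = 0.6848.
C = 3300 × 0.6848 = 2260 mg/L.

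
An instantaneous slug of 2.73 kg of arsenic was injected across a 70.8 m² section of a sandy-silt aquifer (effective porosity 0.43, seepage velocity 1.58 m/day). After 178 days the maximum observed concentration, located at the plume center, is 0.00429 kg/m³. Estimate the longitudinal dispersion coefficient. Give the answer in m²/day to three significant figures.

At the plume center C_max = M/(n_e·A·√(4πDt)), so D = M²/(4πt·(n_e·A·C_max)²).
n_e·A·C_max = 0.43 × 70.8 × 0.00429 = 0.1306 kg/m.
D = 2.73²/(4π × 178 × 0.1306²) = 0.195 m²/day.

0.195 m²/day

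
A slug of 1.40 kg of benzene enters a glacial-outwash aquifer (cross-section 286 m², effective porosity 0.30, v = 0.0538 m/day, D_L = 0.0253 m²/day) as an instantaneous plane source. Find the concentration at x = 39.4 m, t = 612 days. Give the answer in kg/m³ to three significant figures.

For an instantaneous plane source, C(x,t) = M/(n_e·A·√(4πDt)) · exp(−(x−vt)²/(4Dt)), with n_e·A the pore (flow) area.
Plume center vt = 0.0538 × 612 = 32.9256 m, so the well at 39.4 m is 6.4744 m downgradient of the peak.
√(4πDt) = 13.95 m, giving peak height M/(n_e·A·√(4πDt)) = 1.40/(0.30 × 286 × 13.95) = 0.001170 kg/m³.
(x−vt)²/(4Dt) = (6.4744)²/(4 × 0.0253 × 612) = 0.6768; exp(−0.6768) = 0.5082.
C = 0.001170 × 0.5082 = 0.000595 kg/m³.

0.000595 kg/m³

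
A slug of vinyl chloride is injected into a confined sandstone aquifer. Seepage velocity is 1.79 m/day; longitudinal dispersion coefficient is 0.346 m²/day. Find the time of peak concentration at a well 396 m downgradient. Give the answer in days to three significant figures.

For the 1D instantaneous-source solution, setting ∂C/∂t = 0 at fixed x gives v²t² + 2Dt − x² = 0, so t = (√(D² + v²x²) − D)/v².
√(D² + v²x²) = √(0.346² + 1.79² × 396²) = 708.8; v² = 3.2041.
t = (708.8 − 0.346)/3.2041 = 221 days (vs. the pure-advection estimate x/v = 221 d).

221 days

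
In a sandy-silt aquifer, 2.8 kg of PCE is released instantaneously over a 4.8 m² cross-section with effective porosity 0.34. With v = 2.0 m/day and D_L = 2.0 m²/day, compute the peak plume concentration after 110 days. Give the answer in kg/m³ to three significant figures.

0.0326 kg/m³

The peak of an instantaneous 1D plume sits at x = vt; there the Gaussian factor is 1 and C_max = M/(n_e·A·√(4πDt)), where n_e·A is the pore area the mass is dissolved in.
√(4πDt) = √(4π × 2.0 × 110) = 52.58 m, so C_max = 2.8/(0.34 × 4.8 × 52.58) = 0.0326 kg/m³.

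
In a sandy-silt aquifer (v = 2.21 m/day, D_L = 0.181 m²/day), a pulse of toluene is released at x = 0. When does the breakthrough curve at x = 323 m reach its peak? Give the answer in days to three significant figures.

For the 1D instantaneous-source solution, setting ∂C/∂t = 0 at fixed x gives v²t² + 2Dt − x² = 0, so t = (√(D² + v²x²) − D)/v².
√(D² + v²x²) = √(0.181² + 2.21² × 323²) = 713.8; v² = 4.8841.
t = (713.8 − 0.181)/4.8841 = 146 days (vs. the pure-advection estimate x/v = 146 d).

146 days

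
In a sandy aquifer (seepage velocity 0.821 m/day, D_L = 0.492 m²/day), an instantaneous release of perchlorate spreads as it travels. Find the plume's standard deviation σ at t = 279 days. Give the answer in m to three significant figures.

16.6 m

Dispersive spreading gives a Gaussian with σ² = 2Dt; advection only shifts the center.
σ = √(2 × 0.492 × 279) = 16.6 m.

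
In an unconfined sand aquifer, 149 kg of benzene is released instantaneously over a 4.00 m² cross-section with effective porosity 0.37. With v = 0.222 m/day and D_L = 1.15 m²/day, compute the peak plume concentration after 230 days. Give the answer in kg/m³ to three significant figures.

1.75 kg/m³

The peak of an instantaneous 1D plume sits at x = vt; there the Gaussian factor is 1 and C_max = M/(n_e·A·√(4πDt)), where n_e·A is the pore area the mass is dissolved in.
√(4πDt) = √(4π × 1.15 × 230) = 57.65 m, so C_max = 149/(0.37 × 4.00 × 57.65) = 1.75 kg/m³.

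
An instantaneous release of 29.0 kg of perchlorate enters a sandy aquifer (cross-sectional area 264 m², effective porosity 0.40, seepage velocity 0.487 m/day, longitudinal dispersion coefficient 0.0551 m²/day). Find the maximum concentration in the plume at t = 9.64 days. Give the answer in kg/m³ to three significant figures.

0.106 kg/m³

The peak of an instantaneous 1D plume sits at x = vt; there the Gaussian factor is 1 and C_max = M/(n_e·A·√(4πDt)), where n_e·A is the pore area the mass is dissolved in.
√(4πDt) = √(4π × 0.0551 × 9.64) = 2.584 m, so C_max = 29.0/(0.40 × 264 × 2.584) = 0.106 kg/m³.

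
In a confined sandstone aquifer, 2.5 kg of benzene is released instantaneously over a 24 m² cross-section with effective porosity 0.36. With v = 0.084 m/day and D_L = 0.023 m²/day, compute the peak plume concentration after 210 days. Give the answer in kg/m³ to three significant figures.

The peak of an instantaneous 1D plume sits at x = vt; there the Gaussian factor is 1 and C_max = M/(n_e·A·√(4πDt)), where n_e·A is the pore area the mass is dissolved in.
√(4πDt) = √(4π × 0.023 × 210) = 7.791 m, so C_max = 2.5/(0.36 × 24 × 7.791) = 0.0371 kg/m³.

0.0371 kg/m³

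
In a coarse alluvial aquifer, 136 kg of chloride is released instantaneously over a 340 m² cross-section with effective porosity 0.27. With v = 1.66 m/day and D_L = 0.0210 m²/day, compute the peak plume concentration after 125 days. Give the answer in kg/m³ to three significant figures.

0.258 kg/m³

The peak of an instantaneous 1D plume sits at x = vt; there the Gaussian factor is 1 and C_max = M/(n_e·A·√(4πDt)), where n_e·A is the pore area the mass is dissolved in.
√(4πDt) = √(4π × 0.0210 × 125) = 5.743 m, so C_max = 136/(0.27 × 340 × 5.743) = 0.258 kg/m³.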